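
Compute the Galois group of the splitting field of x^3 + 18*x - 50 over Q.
The polynomial is an irreducible cubic over Q and its discriminant is -90828, which is not a perfect square. For an irreducible cubic, a non-square discriminant gives Galois group S_3.

S_3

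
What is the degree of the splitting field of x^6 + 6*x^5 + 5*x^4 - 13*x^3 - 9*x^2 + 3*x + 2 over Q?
60

The degree of the splitting field over Q equals the order of the Galois group, so first determine the group. The polynomial f is an irreducible sextic over Q, so G = Gal(f/Q) is one of the 16 transitive subgroups 6T1, ..., 6T16 of S_6. The discriminant of f is 30991489 = 5567^2, a perfect square, so G is contained in A_6. The transitive groups of degree 6 contained in A_6 are: A_4 (6T4, order 12), S_4 (6T7, order 24), (C_3 x C_3) : C_4 (6T10, order 36), PSL(2,5) (6T12, order 60), A_6 (6T15, order 360). By Dedekind's theorem, for a prime p not dividing disc(f) the degrees of the irreducible factors of f mod p form the cycle type of an element of G. Factoring f modulo the 21 such primes p <= 79 (skipping 19, which divides the discriminant), each new pattern first appears at: mod 2: f = (x)(x^5 + x^3 + x^2 + x + 1), pattern 5+1; mod 7: f = (x^3 + x^2 + 3x + 1)(x^3 + 5x^2 + 4x + 2), pattern 3+3; mod 61: f = (x + 3)(x + 25)(x^2 + 48x + 25)(x^2 + 52x + 38), pattern 2+2+1+1. No other pattern occurs in this range, so the set of observed cycle types is {5+1, 3+3, 2+2+1+1}. The candidates containing elements of all these cycle types are PSL(2,5) (6T12) of order 60, A_6 (6T15) of order 360; the others are excluded. The observed types are precisely the cycle types that occur in PSL(2,5) (6T12) (apart from the identity). Each of the other remaining candidates has further cycle types, and by the Chebotarev density theorem the matching factorization patterns would occur for a proportion of primes equal to their share of the group: A_6 (6T15) additionally contains elements of type 4+2, 3+1+1+1 (130 of its 360 elements, about 36% of primes). None of the 21 primes tested shows any such pattern (for each of these groups the chance of that is below 10^-4), which rules them out. Hence G = PSL(2,5) (6T12), of order 60. The Galois group PSL(2,5) (6T12) has order 60, so the splitting field has degree 60 over Q.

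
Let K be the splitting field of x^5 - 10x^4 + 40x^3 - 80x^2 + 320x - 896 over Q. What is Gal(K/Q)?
F_20 (order 20)

The polynomial f is an irreducible quintic over Q, so G = Gal(f/Q) is a transitive subgroup of S_5: one of C_5 (5T1, order 5), D_5 (5T2, order 10), F_20 (5T3, order 20), A_5 (5T4, order 60) or S_5 (5T5, order 120). The discriminant of f is 271790899200000, which is not a perfect square, so G is not contained in A_5. The transitive groups of degree 5 not contained in A_5 are: F_20 (5T3, order 20), S_5 (5T5, order 120). By Dedekind's theorem, for a prime p not dividing disc(f) the degrees of the irreducible factors of f mod p form the cycle type of an element of G. Factoring f modulo the 18 such primes p <= 73 (skipping 2, 3, 5, which divide the discriminant), each new pattern first appears at: mod 7: f = (x)(x^4 + 4x^3 + 5x^2 + 4x + 5), pattern 4+1; mod 11: f = (x + 8)(x^2 + x + 8)(x^2 + 3x + 8), pattern 2+2+1; mod 19: f = (x^5 + 9x^4 + 2x^3 + 15x^2 + 16x + 16), pattern 5. No other pattern occurs in this range, so the set of observed cycle types is {4+1, 2+2+1, 5}. The candidates containing elements of all these cycle types are F_20 (5T3) of order 20, S_5 (5T5) of order 120; the others are excluded. The observed types are precisely the cycle types that occur in F_20 (5T3) (apart from the identity). Each of the other remaining candidates has further cycle types, and by the Chebotarev density theorem the matching factorization patterns would occur for a proportion of primes equal to their share of the group: S_5 (5T5) additionally contains elements of type 3+2, 3+1+1, 2+1+1+1 (50 of its 120 elements, about 42% of primes). None of the 18 primes tested shows any such pattern (for each of these groups the chance of that is below 10^-4), which rules them out. Hence G = F_20 (5T3), of order 20.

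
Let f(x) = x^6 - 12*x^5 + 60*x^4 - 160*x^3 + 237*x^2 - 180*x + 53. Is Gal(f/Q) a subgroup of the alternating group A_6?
The polynomial is irreducible of degree 6 over Q. Its discriminant is -419904, which is not a perfect square. A Galois group lies in the alternating group exactly when the discriminant is a square in Q, so the Galois group (A_4 x C_2) is not contained in A_6.

No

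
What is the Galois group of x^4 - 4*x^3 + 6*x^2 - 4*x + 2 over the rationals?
The polynomial is an irreducible quartic over Q and its discriminant is 256 = 16^2, a perfect square, so the Galois group is contained in A_4. The resolvent cubic y^3 - 6*y^2 + 8*y splits completely over Q, which gives the Klein four-group V_4.

V_4 (order 4)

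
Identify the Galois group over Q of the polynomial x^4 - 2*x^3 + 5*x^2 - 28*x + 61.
The polynomial is an irreducible quartic over Q and its discriminant is 29811600 = 5460^2, a perfect square, so the Galois group is contained in A_4. The resolvent cubic y^3 - 5*y^2 - 188*y + 192 splits completely over Q, which gives the Klein four-group V_4.

4T2: V_4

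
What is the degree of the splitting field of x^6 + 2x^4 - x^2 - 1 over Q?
12

The degree of the splitting field over Q equals the order of the Galois group, so first determine the group. The polynomial f is an irreducible sextic over Q, so G = Gal(f/Q) is one of the 16 transitive subgroups 6T1, ..., 6T16 of S_6. The discriminant of f is 153664 = 392^2, a perfect square, so G is contained in A_6. The transitive groups of degree 6 contained in A_6 are: A_4 (6T4, order 12), S_4 (6T7, order 24), (C_3 x C_3) : C_4 (6T10, order 36), PSL(2,5) (6T12, order 60), A_6 (6T15, order 360). By Dedekind's theorem, for a prime p not dividing disc(f) the degrees of the irreducible factors of f mod p form the cycle type of an element of G. Factoring f modulo the 33 such primes p <= 149 (skipping 2, 7, which divide the discriminant), each new pattern first appears at: mod 3: f = (x^3 + x^2 + 2)(x^3 + 2x^2 + 1), pattern 3+3; mod 13: f = (x + 2)(x + 11)(x^2 + 8)(x^2 + 11), pattern 2+2+1+1. No other pattern occurs in this range, so the set of observed cycle types is {3+3, 2+2+1+1}. The candidates containing elements of all these cycle types are A_4 (6T4) of order 12, S_4 (6T7) of order 24, (C_3 x C_3) : C_4 (6T10) of order 36, PSL(2,5) (6T12) of order 60, A_6 (6T15) of order 360; the others are excluded. The observed types are precisely the cycle types that occur in A_4 (6T4) (apart from the identity). Each of the other remaining candidates has further cycle types, and by the Chebotarev density theorem the matching factorization patterns would occur for a proportion of primes equal to their share of the group: S_4 (6T7) additionally contains elements of type 4+2 (6 of its 24 elements, about 25% of primes); (C_3 x C_3) : C_4 (6T10) additionally contains elements of type 4+2, 3+1+1+1 (22 of its 36 elements, about 61% of primes); PSL(2,5) (6T12) additionally contains elements of type 5+1 (24 of its 60 elements, about 40% of primes); A_6 (6T15) additionally contains elements of type 5+1, 4+2, 3+1+1+1 (274 of its 360 elements, about 76% of primes). None of the 33 primes tested shows any such pattern (for each of these groups the chance of that is below 10^-4), which rules them out. Hence G = A_4 (6T4), of order 12. The Galois group A_4 (6T4) has order 12, so the splitting field has degree 12 over Q.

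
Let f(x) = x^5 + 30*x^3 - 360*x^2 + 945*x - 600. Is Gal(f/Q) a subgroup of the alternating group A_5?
The polynomial is irreducible of degree 5 over Q. Its discriminant is 2055418675200000, which is not a perfect square. A Galois group lies in the alternating group exactly when the discriminant is a square in Q, so the Galois group (F_20) is not contained in A_5.

No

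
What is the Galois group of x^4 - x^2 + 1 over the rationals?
V_4 (also written V4)

The polynomial is an irreducible quartic over Q and its discriminant is 144 = 12^2, a perfect square, so the Galois group is contained in A_4. The resolvent cubic y^3 + y^2 - 4*y - 4 splits completely over Q, which gives the Klein four-group V_4.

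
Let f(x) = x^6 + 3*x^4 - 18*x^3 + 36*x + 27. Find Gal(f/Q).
PGL(2,5)

The polynomial f is an irreducible sextic over Q, so G = Gal(f/Q) is one of the 16 transitive subgroups 6T1, ..., 6T16 of S_6. The discriminant of f is -28010528989632, which is not a perfect square, so G is not contained in A_6. The transitive groups of degree 6 not contained in A_6 are: C_6 (6T1, order 6), S_3 (6T2, order 6), D_6 (6T3, order 12), C_3 x S_3 (6T5, order 18), A_4 x C_2 (6T6, order 24), S_4 (6T8, order 24), S_3 x S_3 (6T9, order 36), S_4 x C_2 (6T11, order 48), (S_3 x S_3) : C_2 (6T13, order 72), PGL(2,5) (6T14, order 120), S_6 (6T16, order 720). By Dedekind's theorem, for a prime p not dividing disc(f) the degrees of the irreducible factors of f mod p form the cycle type of an element of G. Factoring f modulo the 21 such primes p <= 89 (skipping 2, 3, 7, which divide the discriminant), each new pattern first appears at: mod 5: f = (x^6 + 3x^4 + 2x^3 + x + 2), pattern 6; mod 11: f = (x + 7)(x^5 + 4x^4 + 8x^3 + 3x^2 + x + 7), pattern 5+1; mod 13: f = (x + 1)(x + 8)(x^4 + 4x^3 + 11x^2 + 7x + 5), pattern 4+1+1; mod 23: f = (x + 7)(x + 20)(x^2 + x + 9)(x^2 + 18x + 13), pattern 2+2+1+1; mod 43: f = (x^3 + 12)(x^3 + 3x + 13), pattern 3+3; mod 61: f = (x^2 + 13x + 17)(x^2 + 15x + 20)(x^2 + 33x + 6), pattern 2+2+2. No other pattern occurs in this range, so the set of observed cycle types is {6, 5+1, 4+1+1, 2+2+1+1, 3+3, 2+2+2}. The candidates containing elements of all these cycle types are PGL(2,5) (6T14) of order 120, S_6 (6T16) of order 720; the others are excluded. The observed types are precisely the cycle types that occur in PGL(2,5) (6T14) (apart from the identity). Each of the other remaining candidates has further cycle types, and by the Chebotarev density theorem the matching factorization patterns would occur for a proportion of primes equal to their share of the group: S_6 (6T16) additionally contains elements of type 4+2, 3+2+1, 3+1+1+1, 2+1+1+1+1 (265 of its 720 elements, about 37% of primes). None of the 21 primes tested shows any such pattern (for each of these groups the chance of that is below 10^-4), which rules them out. Hence G = PGL(2,5) (6T14), of order 120.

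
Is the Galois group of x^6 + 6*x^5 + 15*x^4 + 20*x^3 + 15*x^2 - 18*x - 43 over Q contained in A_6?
Yes

The polynomial is irreducible of degree 6 over Q. Its discriminant is 746496000000 = 864000^2, a perfect square. A Galois group lies in the alternating group exactly when the discriminant is a square in Q, so the Galois group (A_6) is contained in A_6.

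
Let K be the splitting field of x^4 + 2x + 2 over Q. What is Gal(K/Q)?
The polynomial is an irreducible quartic over Q and its discriminant is 1616, which is not a perfect square, so the Galois group is not contained in A_4. The resolvent cubic y^3 - 8*y - 4 is irreducible over Q. An irreducible resolvent with non-square discriminant gives S_4.

S_4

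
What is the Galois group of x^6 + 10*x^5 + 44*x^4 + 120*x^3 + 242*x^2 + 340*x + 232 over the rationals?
The polynomial f is an irreducible sextic over Q, so G = Gal(f/Q) is one of the 16 transitive subgroups 6T1, ..., 6T16 of S_6. The discriminant of f is -4014080000, which is not a perfect square, so G is not contained in A_6. The transitive groups of degree 6 not contained in A_6 are: C_6 (6T1, order 6), S_3 (6T2, order 6), D_6 (6T3, order 12), C_3 x S_3 (6T5, order 18), A_4 x C_2 (6T6, order 24), S_4 (6T8, order 24), S_3 x S_3 (6T9, order 36), S_4 x C_2 (6T11, order 48), (S_3 x S_3) : C_2 (6T13, order 72), PGL(2,5) (6T14, order 120), S_6 (6T16, order 720). By Dedekind's theorem, for a prime p not dividing disc(f) the degrees of the irreducible factors of f mod p form the cycle type of an element of G. Factoring f modulo the 22 such primes p <= 97 (skipping 2, 5, 7, which divide the discriminant), each new pattern first appears at: mod 3: f = (x^3 + 2x + 2)(x^3 + x^2 + 2), pattern 3+3; mod 13: f = (x + 3)(x + 8)(x^4 + 12x^3 + 5x^2 + 11x + 1), pattern 4+1+1; mod 37: f = (x^2 + 9x + 35)(x^2 + 11x + 6)(x^2 + 27x + 30), pattern 2+2+2; mod 43: f = (x + 18)(x + 42)(x^2 + 12x + 40)(x^2 + 24x + 25), pattern 2+2+1+1. No other pattern occurs in this range, so the set of observed cycle types is {3+3, 4+1+1, 2+2+2, 2+2+1+1}. The candidates containing elements of all these cycle types are S_4 (6T8) of order 24, S_4 x C_2 (6T11) of order 48, PGL(2,5) (6T14) of order 120, S_6 (6T16) of order 720; the others are excluded. The observed types are precisely the cycle types that occur in S_4 (6T8) (apart from the identity). Each of the other remaining candidates has further cycle types, and by the Chebotarev density theorem the matching factorization patterns would occur for a proportion of primes equal to their share of the group: S_4 x C_2 (6T11) additionally contains elements of type 6, 4+2, 2+1+1+1+1 (17 of its 48 elements, about 35% of primes); PGL(2,5) (6T14) additionally contains elements of type 6, 5+1 (44 of its 120 elements, about 37% of primes); S_6 (6T16) additionally contains elements of type 6, 5+1, 4+2, 3+2+1, 3+1+1+1, 2+1+1+1+1 (529 of its 720 elements, about 73% of primes). None of the 22 primes tested shows any such pattern (for each of these groups the chance of that is below 10^-4), which rules them out. Hence G = S_4 (6T8), of order 24.

S_4, S_4(6c), the S_4-action on 6 points not in A_6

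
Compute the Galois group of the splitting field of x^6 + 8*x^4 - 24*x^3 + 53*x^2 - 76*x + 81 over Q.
6T11: S_4 x C_2

The polynomial f is an irreducible sextic over Q, so G = Gal(f/Q) is one of the 16 transitive subgroups 6T1, ..., 6T16 of S_6. The discriminant of f is -347502390485056, which is not a perfect square, so G is not contained in A_6. The transitive groups of degree 6 not contained in A_6 are: C_6 (6T1, order 6), S_3 (6T2, order 6), D_6 (6T3, order 12), C_3 x S_3 (6T5, order 18), A_4 x C_2 (6T6, order 24), S_4 (6T8, order 24), S_3 x S_3 (6T9, order 36), S_4 x C_2 (6T11, order 48), (S_3 x S_3) : C_2 (6T13, order 72), PGL(2,5) (6T14, order 120), S_6 (6T16, order 720). By Dedekind's theorem, for a prime p not dividing disc(f) the degrees of the irreducible factors of f mod p form the cycle type of an element of G. Factoring f modulo the 17 such primes p <= 67 (skipping 2, 31, which divide the discriminant), each new pattern first appears at: mod 3: f = (x)(x + 1)(x^4 + 2x^3 + 2), pattern 4+1+1; mod 5: f = (x^3 + 2x^2 + 2x + 3)(x^3 + 3x^2 + 2), pattern 3+3; mod 7: f = (x^6 + x^4 + 4x^3 + 4x^2 + x + 4), pattern 6; mod 11: f = (x^2 + 6x + 2)(x^2 + 8x + 3)(x^2 + 8x + 8), pattern 2+2+2; mod 13: f = (x^2 + 2x + 7)(x^4 + 11x^3 + 5x^2 + 6x + 6), pattern 4+2; mod 37: f = (x + 8)(x + 18)(x^2 + 15x + 12)(x^2 + 33x + 33), pattern 2+2+1+1; mod 47: f = (x + 8)(x + 12)(x + 30)(x + 45)(x^2 + 46x + 24), pattern 2+1+1+1+1. No other pattern occurs in this range, so the set of observed cycle types is {4+1+1, 3+3, 6, 2+2+2, 4+2, 2+2+1+1, 2+1+1+1+1}. The candidates containing elements of all these cycle types are S_4 x C_2 (6T11) of order 48, S_6 (6T16) of order 720; the others are excluded. The observed types are precisely the cycle types that occur in S_4 x C_2 (6T11) (apart from the identity). Each of the other remaining candidates has further cycle types, and by the Chebotarev density theorem the matching factorization patterns would occur for a proportion of primes equal to their share of the group: S_6 (6T16) additionally contains elements of type 5+1, 3+2+1, 3+1+1+1 (304 of its 720 elements, about 42% of primes). None of the 17 primes tested shows any such pattern (for each of these groups the chance of that is below 10^-4), which rules them out. Hence G = S_4 x C_2 (6T11), of order 48.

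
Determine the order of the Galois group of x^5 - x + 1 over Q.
The degree of the splitting field over Q equals the order of the Galois group, so first determine the group. The polynomial f is an irreducible quintic over Q, so G = Gal(f/Q) is a transitive subgroup of S_5: one of C_5 (5T1, order 5), D_5 (5T2, order 10), F_20 (5T3, order 20), A_5 (5T4, order 60) or S_5 (5T5, order 120). The discriminant of f is 2869, which is not a perfect square, so G is not contained in A_5. The transitive groups of degree 5 not contained in A_5 are: F_20 (5T3, order 20), S_5 (5T5, order 120). By Dedekind's theorem, for a prime p not dividing disc(f) the degrees of the irreducible factors of f mod p form the cycle type of an element of G. Factoring f modulo the first such prime p = 2, each new pattern first appears at: mod 2: f = (x^2 + x + 1)(x^3 + x^2 + 1), pattern 3+2. No other pattern occurs in this range, so the set of observed cycle types is {3+2}. Among the candidates above, the only group containing elements of all these cycle types is S_5 (5T5) — F_20 (5T3) lacks at least one of them. Hence G = S_5 (5T5), of order 120. The Galois group S_5 (5T5) has order 120, so the splitting field has degree 120 over Q.

120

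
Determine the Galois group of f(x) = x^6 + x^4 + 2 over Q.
The polynomial f is an irreducible sextic over Q, so G = Gal(f/Q) is one of the 16 transitive subgroups 6T1, ..., 6T16 of S_6. The discriminant of f is -1722368, which is not a perfect square, so G is not contained in A_6. The transitive groups of degree 6 not contained in A_6 are: C_6 (6T1, order 6), S_3 (6T2, order 6), D_6 (6T3, order 12), C_3 x S_3 (6T5, order 18), A_4 x C_2 (6T6, order 24), S_4 (6T8, order 24), S_3 x S_3 (6T9, order 36), S_4 x C_2 (6T11, order 48), (S_3 x S_3) : C_2 (6T13, order 72), PGL(2,5) (6T14, order 120), S_6 (6T16, order 720). By Dedekind's theorem, for a prime p not dividing disc(f) the degrees of the irreducible factors of f mod p form the cycle type of an element of G. Factoring f modulo the 29 such primes p <= 127 (skipping 2, 29, which divide the discriminant), each new pattern first appears at: mod 3: f = (x^3 + x^2 + x + 2)(x^3 + 2x^2 + x + 1), pattern 3+3; mod 5: f = (x^6 + x^4 + 2), pattern 6; mod 7: f = (x + 3)(x + 4)(x^4 + 3x^2 + 6), pattern 4+1+1; mod 17: f = (x + 5)(x + 12)(x^2 + 2x + 15)(x^2 + 15x + 15), pattern 2+2+1+1; mod 23: f = (x^2 + 4)(x^2 + 10x + 14)(x^2 + 13x + 14), pattern 2+2+2; mod 67: f = (x^2 + 14)(x^4 + 54x^2 + 48), pattern 4+2; mod 127: f = (x + 40)(x + 60)(x + 67)(x + 87)(x^2 + 121), pattern 2+1+1+1+1. No other pattern occurs in this range, so the set of observed cycle types is {3+3, 6, 4+1+1, 2+2+1+1, 2+2+2, 4+2, 2+1+1+1+1}. The candidates containing elements of all these cycle types are S_4 x C_2 (6T11) of order 48, S_6 (6T16) of order 720; the others are excluded. The observed types are precisely the cycle types that occur in S_4 x C_2 (6T11) (apart from the identity). Each of the other remaining candidates has further cycle types, and by the Chebotarev density theorem the matching factorization patterns would occur for a proportion of primes equal to their share of the group: S_6 (6T16) additionally contains elements of type 5+1, 3+2+1, 3+1+1+1 (304 of its 720 elements, about 42% of primes). None of the 29 primes tested shows any such pattern (for each of these groups the chance of that is below 10^-4), which rules them out. Hence G = S_4 x C_2 (6T11), of order 48.

S_4 x C_2 (order 48)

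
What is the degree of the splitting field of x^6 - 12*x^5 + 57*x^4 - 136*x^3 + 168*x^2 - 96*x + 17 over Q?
24

The degree of the splitting field over Q equals the order of the Galois group, so first determine the group. The polynomial f is an irreducible sextic over Q, so G = Gal(f/Q) is one of the 16 transitive subgroups 6T1, ..., 6T16 of S_6. The discriminant of f is -419904, which is not a perfect square, so G is not contained in A_6. The transitive groups of degree 6 not contained in A_6 are: C_6 (6T1, order 6), S_3 (6T2, order 6), D_6 (6T3, order 12), C_3 x S_3 (6T5, order 18), A_4 x C_2 (6T6, order 24), S_4 (6T8, order 24), S_3 x S_3 (6T9, order 36), S_4 x C_2 (6T11, order 48), (S_3 x S_3) : C_2 (6T13, order 72), PGL(2,5) (6T14, order 120), S_6 (6T16, order 720). By Dedekind's theorem, for a prime p not dividing disc(f) the degrees of the irreducible factors of f mod p form the cycle type of an element of G. Factoring f modulo the 33 such primes p <= 149 (skipping 2, 3, which divide the discriminant), each new pattern first appears at: mod 5: f = (x^3 + 2x + 1)(x^3 + 3x^2 + 2), pattern 3+3; mod 7: f = (x^6 + 2x^5 + x^4 + 4x^3 + 2x + 3), pattern 6; mod 17: f = (x)(x + 13)(x^2 + 13x + 10)(x^2 + 13x + 16), pattern 2+2+1+1; mod 19: f = (x + 4)(x + 5)(x + 10)(x + 11)(x^2 + 15x + 10), pattern 2+1+1+1+1; mod 71: f = (x^2 + 67x + 44)(x^2 + 67x + 49)(x^2 + 67x + 58), pattern 2+2+2. No other pattern occurs in this range, so the set of observed cycle types is {3+3, 6, 2+2+1+1, 2+1+1+1+1, 2+2+2}. The candidates containing elements of all these cycle types are A_4 x C_2 (6T6) of order 24, S_4 x C_2 (6T11) of order 48, (S_3 x S_3) : C_2 (6T13) of order 72, S_6 (6T16) of order 720; the others are excluded. The observed types are precisely the cycle types that occur in A_4 x C_2 (6T6) (apart from the identity). Each of the other remaining candidates has further cycle types, and by the Chebotarev density theorem the matching factorization patterns would occur for a proportion of primes equal to their share of the group: S_4 x C_2 (6T11) additionally contains elements of type 4+2, 4+1+1 (12 of its 48 elements, about 25% of primes); (S_3 x S_3) : C_2 (6T13) additionally contains elements of type 4+2, 3+2+1, 3+1+1+1 (34 of its 72 elements, about 47% of primes); S_6 (6T16) additionally contains elements of type 5+1, 4+2, 4+1+1, 3+2+1, 3+1+1+1 (484 of its 720 elements, about 67% of primes). None of the 33 primes tested shows any such pattern (for each of these groups the chance of that is below 10^-4), which rules them out. Hence G = A_4 x C_2 (6T6), of order 24. The Galois group A_4 x C_2 (6T6) has order 24, so the splitting field has degree 24 over Q.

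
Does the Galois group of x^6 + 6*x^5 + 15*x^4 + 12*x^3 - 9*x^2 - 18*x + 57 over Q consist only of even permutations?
No

The polynomial is irreducible of degree 6 over Q. Its discriminant is -21134460321792, which is not a perfect square. A Galois group lies in the alternating group exactly when the discriminant is a square in Q, so the Galois group (C_6) is not contained in A_6.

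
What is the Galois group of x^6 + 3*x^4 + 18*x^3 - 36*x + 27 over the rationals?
The polynomial f is an irreducible sextic over Q, so G = Gal(f/Q) is one of the 16 transitive subgroups 6T1, ..., 6T16 of S_6. The discriminant of f is -28010528989632, which is not a perfect square, so G is not contained in A_6. The transitive groups of degree 6 not contained in A_6 are: C_6 (6T1, order 6), S_3 (6T2, order 6), D_6 (6T3, order 12), C_3 x S_3 (6T5, order 18), A_4 x C_2 (6T6, order 24), S_4 (6T8, order 24), S_3 x S_3 (6T9, order 36), S_4 x C_2 (6T11, order 48), (S_3 x S_3) : C_2 (6T13, order 72), PGL(2,5) (6T14, order 120), S_6 (6T16, order 720). By Dedekind's theorem, for a prime p not dividing disc(f) the degrees of the irreducible factors of f mod p form the cycle type of an element of G. Factoring f modulo the 21 such primes p <= 89 (skipping 2, 3, 7, which divide the discriminant), each new pattern first appears at: mod 5: f = (x^6 + 3x^4 + 3x^3 + 4x + 2), pattern 6; mod 11: f = (x + 4)(x^5 + 7x^4 + 8x^3 + 8x^2 + x + 4), pattern 5+1; mod 13: f = (x + 5)(x + 12)(x^4 + 9x^3 + 11x^2 + 6x + 5), pattern 4+1+1; mod 23: f = (x + 3)(x + 16)(x^2 + 5x + 13)(x^2 + 22x + 9), pattern 2+2+1+1; mod 43: f = (x^3 + 31)(x^3 + 3x + 30), pattern 3+3; mod 61: f = (x^2 + 28x + 6)(x^2 + 46x + 20)(x^2 + 48x + 17), pattern 2+2+2. No other pattern occurs in this range, so the set of observed cycle types is {6, 5+1, 4+1+1, 2+2+1+1, 3+3, 2+2+2}. The candidates containing elements of all these cycle types are PGL(2,5) (6T14) of order 120, S_6 (6T16) of order 720; the others are excluded. The observed types are precisely the cycle types that occur in PGL(2,5) (6T14) (apart from the identity). Each of the other remaining candidates has further cycle types, and by the Chebotarev density theorem the matching factorization patterns would occur for a proportion of primes equal to their share of the group: S_6 (6T16) additionally contains elements of type 4+2, 3+2+1, 3+1+1+1, 2+1+1+1+1 (265 of its 720 elements, about 37% of primes). None of the 21 primes tested shows any such pattern (for each of these groups the chance of that is below 10^-4), which rules them out. Hence G = PGL(2,5) (6T14), of order 120.

PGL(2,5) (also written S5(6))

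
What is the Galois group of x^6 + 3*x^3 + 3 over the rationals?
C_3 x S_3, the group 6T5 of order 18

The polynomial f is an irreducible sextic over Q, so G = Gal(f/Q) is one of the 16 transitive subgroups 6T1, ..., 6T16 of S_6. The discriminant of f is -177147, which is not a perfect square, so G is not contained in A_6. The transitive groups of degree 6 not contained in A_6 are: C_6 (6T1, order 6), S_3 (6T2, order 6), D_6 (6T3, order 12), C_3 x S_3 (6T5, order 18), A_4 x C_2 (6T6, order 24), S_4 (6T8, order 24), S_3 x S_3 (6T9, order 36), S_4 x C_2 (6T11, order 48), (S_3 x S_3) : C_2 (6T13, order 72), PGL(2,5) (6T14, order 120), S_6 (6T16, order 720). By Dedekind's theorem, for a prime p not dividing disc(f) the degrees of the irreducible factors of f mod p form the cycle type of an element of G. Factoring f modulo the 33 such primes p <= 139 (skipping 3, which divides the discriminant), each new pattern first appears at: mod 2: f = (x^6 + x^3 + 1), pattern 6; mod 7: f = (x + 3)(x + 5)(x + 6)(x^3 + 4), pattern 3+1+1+1; mod 17: f = (x^2 + 5x + 7)(x^2 + 13x + 7)(x^2 + 16x + 7), pattern 2+2+2; mod 19: f = (x^3 + 9)(x^3 + 13), pattern 3+3; mod 73: f = (x + 42)(x + 43)(x + 44)(x + 51)(x + 52)(x + 60), pattern 1+1+1+1+1+1. No other pattern occurs in this range, so the set of observed cycle types is {6, 3+1+1+1, 2+2+2, 3+3, 1+1+1+1+1+1}. The candidates containing elements of all these cycle types are C_3 x S_3 (6T5) of order 18, S_3 x S_3 (6T9) of order 36, (S_3 x S_3) : C_2 (6T13) of order 72, S_6 (6T16) of order 720; the others are excluded. The observed types are precisely the cycle types that occur in C_3 x S_3 (6T5). Each of the other remaining candidates has further cycle types, and by the Chebotarev density theorem the matching factorization patterns would occur for a proportion of primes equal to their share of the group: S_3 x S_3 (6T9) additionally contains elements of type 2+2+1+1 (9 of its 36 elements, about 25% of primes); (S_3 x S_3) : C_2 (6T13) additionally contains elements of type 4+2, 3+2+1, 2+2+1+1, 2+1+1+1+1 (45 of its 72 elements, about 62% of primes); S_6 (6T16) additionally contains elements of type 5+1, 4+2, 4+1+1, 3+2+1, 2+2+1+1, 2+1+1+1+1 (504 of its 720 elements, about 70% of primes). None of the 33 primes tested shows any such pattern (for each of these groups the chance of that is below 10^-4), which rules them out. Hence G = C_3 x S_3 (6T5), of order 18.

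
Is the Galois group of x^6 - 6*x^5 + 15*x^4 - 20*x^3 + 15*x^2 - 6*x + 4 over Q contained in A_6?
The polynomial is irreducible of degree 6 over Q. Its discriminant is -11337408, which is not a perfect square. A Galois group lies in the alternating group exactly when the discriminant is a square in Q, so the Galois group (S_3) is not contained in A_6.

No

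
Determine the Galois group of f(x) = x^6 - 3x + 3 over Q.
The polynomial f is an irreducible sextic over Q, so G = Gal(f/Q) is one of the 16 transitive subgroups 6T1, ..., 6T16 of S_6. The discriminant of f is -9059283, which is not a perfect square, so G is not contained in A_6. The transitive groups of degree 6 not contained in A_6 are: C_6 (6T1, order 6), S_3 (6T2, order 6), D_6 (6T3, order 12), C_3 x S_3 (6T5, order 18), A_4 x C_2 (6T6, order 24), S_4 (6T8, order 24), S_3 x S_3 (6T9, order 36), S_4 x C_2 (6T11, order 48), (S_3 x S_3) : C_2 (6T13, order 72), PGL(2,5) (6T14, order 120), S_6 (6T16, order 720). By Dedekind's theorem, for a prime p not dividing disc(f) the degrees of the irreducible factors of f mod p form the cycle type of an element of G. Factoring f modulo the 28 such primes p <= 127 (skipping 3, 17, 43, which divide the discriminant), each new pattern first appears at: mod 2: f = (x^6 + x + 1), pattern 6; mod 7: f = (x + 1)(x^2 + 4x + 6)(x^3 + 2x^2 + x + 4), pattern 3+2+1; mod 11: f = (x^2 + 9x + 2)(x^4 + 2x^3 + 2x^2 + 7), pattern 4+2; mod 13: f = (x + 3)(x + 8)(x^2 + 3x + 6)(x^2 + 12x + 3), pattern 2+2+1+1; mod 61: f = (x + 40)(x + 51)(x + 57)(x + 59)(x^2 + 37x + 50), pattern 2+1+1+1+1; mod 97: f = (x + 48)(x + 85)(x + 87)(x^3 + 71x^2 + 60x + 63), pattern 3+1+1+1; mod 113: f = (x^2 + 49x + 72)(x^2 + 68x + 105)(x^2 + 109x + 10), pattern 2+2+2; mod 127: f = (x^3 + 39x^2 + 106x + 109)(x^3 + 88x^2 + 18x + 21), pattern 3+3. No other pattern occurs in this range, so the set of observed cycle types is {6, 3+2+1, 4+2, 2+2+1+1, 2+1+1+1+1, 3+1+1+1, 2+2+2, 3+3}. The candidates containing elements of all these cycle types are (S_3 x S_3) : C_2 (6T13) of order 72, S_6 (6T16) of order 720; the others are excluded. The observed types are precisely the cycle types that occur in (S_3 x S_3) : C_2 (6T13) (apart from the identity). Each of the other remaining candidates has further cycle types, and by the Chebotarev density theorem the matching factorization patterns would occur for a proportion of primes equal to their share of the group: S_6 (6T16) additionally contains elements of type 5+1, 4+1+1 (234 of its 720 elements, about 32% of primes). None of the 28 primes tested shows any such pattern (for each of these groups the chance of that is below 10^-4), which rules them out. Hence G = (S_3 x S_3) : C_2 (6T13), of order 72.

(S_3 x S_3) : C_2 (also written G72)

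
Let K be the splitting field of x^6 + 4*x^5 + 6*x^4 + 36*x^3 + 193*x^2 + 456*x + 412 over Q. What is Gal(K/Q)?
The polynomial f is an irreducible sextic over Q, so G = Gal(f/Q) is one of the 16 transitive subgroups 6T1, ..., 6T16 of S_6. The discriminant of f is -1080641454080000, which is not a perfect square, so G is not contained in A_6. The transitive groups of degree 6 not contained in A_6 are: C_6 (6T1, order 6), S_3 (6T2, order 6), D_6 (6T3, order 12), C_3 x S_3 (6T5, order 18), A_4 x C_2 (6T6, order 24), S_4 (6T8, order 24), S_3 x S_3 (6T9, order 36), S_4 x C_2 (6T11, order 48), (S_3 x S_3) : C_2 (6T13, order 72), PGL(2,5) (6T14, order 120), S_6 (6T16, order 720). By Dedekind's theorem, for a prime p not dividing disc(f) the degrees of the irreducible factors of f mod p form the cycle type of an element of G. Factoring f modulo the 22 such primes p <= 89 (skipping 2, 5, which divide the discriminant), each new pattern first appears at: mod 3: f = (x^3 + 2x + 2)(x^3 + x^2 + x + 2), pattern 3+3; mod 7: f = (x^2 + x + 6)(x^2 + 4x + 5)(x^2 + 6x + 3), pattern 2+2+2; mod 13: f = (x + 3)(x + 6)(x^4 + 8x^3 + 7x^2 + 11x + 7), pattern 4+1+1; mod 43: f = (x + 5)(x + 10)(x^2 + 10x + 41)(x^2 + 22x + 32), pattern 2+2+1+1. No other pattern occurs in this range, so the set of observed cycle types is {3+3, 2+2+2, 4+1+1, 2+2+1+1}. The candidates containing elements of all these cycle types are S_4 (6T8) of order 24, S_4 x C_2 (6T11) of order 48, PGL(2,5) (6T14) of order 120, S_6 (6T16) of order 720; the others are excluded. The observed types are precisely the cycle types that occur in S_4 (6T8) (apart from the identity). Each of the other remaining candidates has further cycle types, and by the Chebotarev density theorem the matching factorization patterns would occur for a proportion of primes equal to their share of the group: S_4 x C_2 (6T11) additionally contains elements of type 6, 4+2, 2+1+1+1+1 (17 of its 48 elements, about 35% of primes); PGL(2,5) (6T14) additionally contains elements of type 6, 5+1 (44 of its 120 elements, about 37% of primes); S_6 (6T16) additionally contains elements of type 6, 5+1, 4+2, 3+2+1, 3+1+1+1, 2+1+1+1+1 (529 of its 720 elements, about 73% of primes). None of the 22 primes tested shows any such pattern (for each of these groups the chance of that is below 10^-4), which rules them out. Hence G = S_4 (6T8), of order 24.

S_4 (order 24)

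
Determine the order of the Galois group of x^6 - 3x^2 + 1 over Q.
The degree of the splitting field over Q equals the order of the Galois group, so first determine the group. The polynomial f is an irreducible sextic over Q, so G = Gal(f/Q) is one of the 16 transitive subgroups 6T1, ..., 6T16 of S_6. The discriminant of f is -419904, which is not a perfect square, so G is not contained in A_6. The transitive groups of degree 6 not contained in A_6 are: C_6 (6T1, order 6), S_3 (6T2, order 6), D_6 (6T3, order 12), C_3 x S_3 (6T5, order 18), A_4 x C_2 (6T6, order 24), S_4 (6T8, order 24), S_3 x S_3 (6T9, order 36), S_4 x C_2 (6T11, order 48), (S_3 x S_3) : C_2 (6T13, order 72), PGL(2,5) (6T14, order 120), S_6 (6T16, order 720). By Dedekind's theorem, for a prime p not dividing disc(f) the degrees of the irreducible factors of f mod p form the cycle type of an element of G. Factoring f modulo the 33 such primes p <= 149 (skipping 2, 3, which divide the discriminant), each new pattern first appears at: mod 5: f = (x^3 + 2x^2 + 2x + 3)(x^3 + 3x^2 + 2x + 2), pattern 3+3; mod 7: f = (x^6 + 4x^2 + 1), pattern 6; mod 17: f = (x + 8)(x + 9)(x^2 + 3)(x^2 + 10), pattern 2+2+1+1; mod 19: f = (x + 3)(x + 8)(x + 11)(x + 16)(x^2 + 16), pattern 2+1+1+1+1; mod 71: f = (x^2 + 16)(x^2 + 25)(x^2 + 30), pattern 2+2+2. No other pattern occurs in this range, so the set of observed cycle types is {3+3, 6, 2+2+1+1, 2+1+1+1+1, 2+2+2}. The candidates containing elements of all these cycle types are A_4 x C_2 (6T6) of order 24, S_4 x C_2 (6T11) of order 48, (S_3 x S_3) : C_2 (6T13) of order 72, S_6 (6T16) of order 720; the others are excluded. The observed types are precisely the cycle types that occur in A_4 x C_2 (6T6) (apart from the identity). Each of the other remaining candidates has further cycle types, and by the Chebotarev density theorem the matching factorization patterns would occur for a proportion of primes equal to their share of the group: S_4 x C_2 (6T11) additionally contains elements of type 4+2, 4+1+1 (12 of its 48 elements, about 25% of primes); (S_3 x S_3) : C_2 (6T13) additionally contains elements of type 4+2, 3+2+1, 3+1+1+1 (34 of its 72 elements, about 47% of primes); S_6 (6T16) additionally contains elements of type 5+1, 4+2, 4+1+1, 3+2+1, 3+1+1+1 (484 of its 720 elements, about 67% of primes). None of the 33 primes tested shows any such pattern (for each of these groups the chance of that is below 10^-4), which rules them out. Hence G = A_4 x C_2 (6T6), of order 24. The Galois group A_4 x C_2 (6T6) has order 24, so the splitting field has degree 24 over Q.

24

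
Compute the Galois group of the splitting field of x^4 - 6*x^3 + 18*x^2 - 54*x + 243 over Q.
A_4 (also written A4)

The polynomial is an irreducible quartic over Q and its discriminant is 1666598976 = 40824^2, a perfect square, so the Galois group is contained in A_4. The resolvent cubic y^3 - 18*y^2 - 648*y + 5832 is irreducible over Q. An irreducible resolvent with square discriminant gives A_4.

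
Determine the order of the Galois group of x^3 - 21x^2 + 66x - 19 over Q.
The degree of the splitting field over Q equals the order of the Galois group, so first determine the group. The polynomial is an irreducible cubic over Q and its discriminant is 531441 = 729^2, a perfect square. For an irreducible cubic, a square discriminant forces the Galois group to be A_3, the cyclic group of order 3. The Galois group C_3 (3T1) has order 3, so the splitting field has degree 3 over Q.

3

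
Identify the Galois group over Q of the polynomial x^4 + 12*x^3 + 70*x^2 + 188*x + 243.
D_4, the dihedral group of order 8

The polynomial is an irreducible quartic over Q and its discriminant is 33032192, which is not a perfect square, so the Galois group is not contained in A_4. The resolvent cubic y^3 - 70*y^2 + 1284*y - 2296 has exactly one rational root, so the Galois group is C_4 or D_4. The quartic remains irreducible over Q(sqrt(disc)), so the group is D_4.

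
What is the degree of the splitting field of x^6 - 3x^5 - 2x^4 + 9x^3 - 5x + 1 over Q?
The degree of the splitting field over Q equals the order of the Galois group, so first determine the group. The polynomial f is an irreducible sextic over Q, so G = Gal(f/Q) is one of the 16 transitive subgroups 6T1, ..., 6T16 of S_6. The discriminant of f is 810448, which is not a perfect square, so G is not contained in A_6. The transitive groups of degree 6 not contained in A_6 are: C_6 (6T1, order 6), S_3 (6T2, order 6), D_6 (6T3, order 12), C_3 x S_3 (6T5, order 18), A_4 x C_2 (6T6, order 24), S_4 (6T8, order 24), S_3 x S_3 (6T9, order 36), S_4 x C_2 (6T11, order 48), (S_3 x S_3) : C_2 (6T13, order 72), PGL(2,5) (6T14, order 120), S_6 (6T16, order 720). By Dedekind's theorem, for a prime p not dividing disc(f) the degrees of the irreducible factors of f mod p form the cycle type of an element of G. Factoring f modulo the 23 such primes p <= 97 (skipping 2, 37, which divide the discriminant), each new pattern first appears at: mod 3: f = (x^3 + x^2 + 2)(x^3 + 2x^2 + 2x + 2), pattern 3+3; mod 5: f = (x^2 + 2)(x^2 + 3x + 3)(x^2 + 4x + 1), pattern 2+2+2; mod 67: f = (x + 2)(x + 18)(x + 30)(x + 36)(x + 48)(x + 64), pattern 1+1+1+1+1+1. No other pattern occurs in this range, so the set of observed cycle types is {3+3, 2+2+2, 1+1+1+1+1+1}. The candidates containing elements of all these cycle types are C_6 (6T1) of order 6, S_3 (6T2) of order 6, D_6 (6T3) of order 12, C_3 x S_3 (6T5) of order 18, A_4 x C_2 (6T6) of order 24, S_4 (6T8) of order 24, S_3 x S_3 (6T9) of order 36, S_4 x C_2 (6T11) of order 48, (S_3 x S_3) : C_2 (6T13) of order 72, PGL(2,5) (6T14) of order 120, S_6 (6T16) of order 720; the others are excluded. The observed types are precisely the cycle types that occur in S_3 (6T2). Each of the other remaining candidates has further cycle types, and by the Chebotarev density theorem the matching factorization patterns would occur for a proportion of primes equal to their share of the group: C_6 (6T1) additionally contains elements of type 6 (2 of its 6 elements, about 33% of primes); D_6 (6T3) additionally contains elements of type 6, 2+2+1+1 (5 of its 12 elements, about 42% of primes); C_3 x S_3 (6T5) additionally contains elements of type 6, 3+1+1+1 (10 of its 18 elements, about 56% of primes); A_4 x C_2 (6T6) additionally contains elements of type 6, 2+2+1+1, 2+1+1+1+1 (14 of its 24 elements, about 58% of primes); S_4 (6T8) additionally contains elements of type 4+1+1, 2+2+1+1 (9 of its 24 elements, about 38% of primes); S_3 x S_3 (6T9) additionally contains elements of type 6, 3+1+1+1, 2+2+1+1 (25 of its 36 elements, about 69% of primes); S_4 x C_2 (6T11) additionally contains elements of type 6, 4+2, 4+1+1, 2+2+1+1, 2+1+1+1+1 (32 of its 48 elements, about 67% of primes); (S_3 x S_3) : C_2 (6T13) additionally contains elements of type 6, 4+2, 3+2+1, 3+1+1+1, 2+2+1+1, 2+1+1+1+1 (61 of its 72 elements, about 85% of primes); PGL(2,5) (6T14) additionally contains elements of type 6, 5+1, 4+1+1, 2+2+1+1 (89 of its 120 elements, about 74% of primes); S_6 (6T16) additionally contains elements of type 6, 5+1, 4+2, 4+1+1, 3+2+1, 3+1+1+1, 2+2+1+1, 2+1+1+1+1 (664 of its 720 elements, about 92% of primes). None of the 23 primes tested shows any such pattern (for each of these groups the chance of that is below 10^-4), which rules them out. Hence G = S_3 (6T2), of order 6. The Galois group S_3 (6T2) has order 6, so the splitting field has degree 6 over Q.

6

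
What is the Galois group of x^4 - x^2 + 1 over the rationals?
The polynomial is an irreducible quartic over Q and its discriminant is 144 = 12^2, a perfect square, so the Galois group is contained in A_4. The resolvent cubic y^3 + y^2 - 4*y - 4 splits completely over Q, which gives the Klein four-group V_4.

V_4, the Klein four-group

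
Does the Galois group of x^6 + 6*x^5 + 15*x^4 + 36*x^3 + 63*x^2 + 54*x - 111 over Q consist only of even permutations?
No

The polynomial is irreducible of degree 6 over Q. Its discriminant is 5410421842378752, which is not a perfect square. A Galois group lies in the alternating group exactly when the discriminant is a square in Q, so the Galois group (S_3 x S_3) is not contained in A_6.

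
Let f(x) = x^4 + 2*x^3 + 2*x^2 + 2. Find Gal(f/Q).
The polynomial is an irreducible quartic over Q and its discriminant is 3136 = 56^2, a perfect square, so the Galois group is contained in A_4. The resolvent cubic y^3 - 2*y^2 - 8*y + 8 is irreducible over Q. An irreducible resolvent with square discriminant gives A_4.

A_4 (order 12)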